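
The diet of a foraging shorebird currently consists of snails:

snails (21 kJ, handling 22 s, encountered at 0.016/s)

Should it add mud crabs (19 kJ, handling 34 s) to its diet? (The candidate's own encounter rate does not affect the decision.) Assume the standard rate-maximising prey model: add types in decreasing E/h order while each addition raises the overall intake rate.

Yes

On snails alone, R = ΣλE/(1+Σλh) = 0.336/1.352 = 0.2485 kJ/s.
mud crabs: E/h = 19/34 = 0.5588 kJ/s.
Since 0.5588 > R, including mud crabs increases the long-run rate.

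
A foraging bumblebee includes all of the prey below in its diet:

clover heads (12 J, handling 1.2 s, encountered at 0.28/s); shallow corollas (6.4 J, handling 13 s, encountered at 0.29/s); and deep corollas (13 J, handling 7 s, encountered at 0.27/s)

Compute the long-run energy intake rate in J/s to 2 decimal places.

1.25 J/s

R = Σλ_iE_i / (1 + Σλ_ih_i)
Numerator: 0.28×12 + 0.29×6.4 + 0.27×13 = 8.726
Denominator: 1 + 0.28×1.2 + 0.29×13 + 0.27×7 = 6.996
R = 8.726/6.996 = 1.247 J/s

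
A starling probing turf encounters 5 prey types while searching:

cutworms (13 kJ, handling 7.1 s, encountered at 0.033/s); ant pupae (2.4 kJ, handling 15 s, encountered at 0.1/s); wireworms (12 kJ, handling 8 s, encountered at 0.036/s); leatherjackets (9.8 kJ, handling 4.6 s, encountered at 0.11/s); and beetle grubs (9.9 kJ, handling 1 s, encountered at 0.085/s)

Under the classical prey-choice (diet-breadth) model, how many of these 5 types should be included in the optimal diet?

Profitabilities (E/h, kJ/s): beetle grubs 9.9, leatherjackets 2.13, cutworms 1.83, wireworms 1.5, ant pupae 0.16. Add prey in this order while the next type's profitability exceeds the intake rate on those already taken.
Rate on top 1: 0.7756. leatherjackets: 2.13 > 0.7756 → include.
Rate on top 2: 1.206. cutworms: 1.83 > 1.206 → include.
Rate on top 3: 1.287. wireworms: 1.5 > 1.287 → include.
Rate on top 4: 1.316. ant pupae: 0.16 < 1.316 → exclude; stop.
Optimal diet: beetle grubs, leatherjackets, cutworms, wireworms — 4 of 5 types.

4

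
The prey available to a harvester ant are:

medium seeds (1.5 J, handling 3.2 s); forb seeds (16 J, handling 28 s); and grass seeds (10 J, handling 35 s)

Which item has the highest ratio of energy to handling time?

Profitability E/h (J/s): medium seeds = 1.5/3.2 = 0.469, forb seeds = 16/28 = 0.571, grass seeds = 10/35 = 0.286.
Ranked: forb seeds > medium seeds > grass seeds.

forb seeds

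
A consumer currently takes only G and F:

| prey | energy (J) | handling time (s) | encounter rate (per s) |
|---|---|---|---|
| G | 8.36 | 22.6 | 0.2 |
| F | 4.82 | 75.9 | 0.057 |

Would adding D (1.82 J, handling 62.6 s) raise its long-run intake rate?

On G and F alone, R = ΣλE/(1+Σλh) = 1.947/9.846 = 0.1977 J/s.
D: E/h = 1.82/62.6 = 0.02907 J/s.
Since 0.02907 < R, time spent handling D is better spent searching.

No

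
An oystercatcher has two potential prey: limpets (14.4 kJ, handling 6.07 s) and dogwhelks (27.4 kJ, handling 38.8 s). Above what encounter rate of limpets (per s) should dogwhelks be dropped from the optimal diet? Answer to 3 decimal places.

At the threshold, the rate on limpets alone equals the profitability of dogwhelks: λ·14.4/(1 + λ·6.07) = 27.4/38.8 = 0.7062.
Rearranging, λ(14.4 − 0.7062×6.07) = 0.7062, so λ = 0.7062/10.11 = 0.06983 per s.

0.070 per s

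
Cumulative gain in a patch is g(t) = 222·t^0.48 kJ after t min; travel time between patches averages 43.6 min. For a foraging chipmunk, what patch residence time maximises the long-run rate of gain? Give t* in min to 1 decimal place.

By the marginal value theorem, leave when the instantaneous gain rate g'(t) equals the habitat-wide average g(t)/(T + t).
g'(t) = 0.48·222·t^-0.52. Setting 0.48·222·t^-0.52 = 222·t^0.48/(43.6+t) gives 0.48(43.6+t) = t, so 0.52·t = 0.48×43.6.
t* = 0.48×43.6/0.52 = 40.25 min.

40.2 min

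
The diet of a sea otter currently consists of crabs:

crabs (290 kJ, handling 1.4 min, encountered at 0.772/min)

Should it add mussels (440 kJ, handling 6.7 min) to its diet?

No

Intake rate on the current diet: R = (0.772×290) / (1 + 0.772×1.4) = 223.9/2.081 = 107.6 kJ/min.
Profitability of mussels: 440/6.7 = 65.67 kJ/min.
65.67 < 107.6, so adding mussels would lower the average — exclude it.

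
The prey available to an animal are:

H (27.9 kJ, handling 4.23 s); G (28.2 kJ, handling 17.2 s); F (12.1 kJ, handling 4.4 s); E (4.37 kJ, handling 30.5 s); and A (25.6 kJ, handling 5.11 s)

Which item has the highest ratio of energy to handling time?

Profitability E/h (kJ/s): H = 27.9/4.23 = 6.6, G = 28.2/17.2 = 1.64, F = 12.1/4.4 = 2.75, E = 4.37/30.5 = 0.143, A = 25.6/5.11 = 5.01.
Ranked: H > A > F > G > E.

H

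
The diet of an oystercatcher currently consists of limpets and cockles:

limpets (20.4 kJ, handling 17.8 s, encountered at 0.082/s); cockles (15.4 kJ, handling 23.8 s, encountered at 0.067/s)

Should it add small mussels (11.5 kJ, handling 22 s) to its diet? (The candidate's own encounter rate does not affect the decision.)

On limpets and cockles alone, R = ΣλE/(1+Σλh) = 2.705/4.054 = 0.6671 kJ/s.
small mussels: E/h = 11.5/22 = 0.5227 kJ/s.
Since 0.5227 < R, time spent handling small mussels is better spent searching.

No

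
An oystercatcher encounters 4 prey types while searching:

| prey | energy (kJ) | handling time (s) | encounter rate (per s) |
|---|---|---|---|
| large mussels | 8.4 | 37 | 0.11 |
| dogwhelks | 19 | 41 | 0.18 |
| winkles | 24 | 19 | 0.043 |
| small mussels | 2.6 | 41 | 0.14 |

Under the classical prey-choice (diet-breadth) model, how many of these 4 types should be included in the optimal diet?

Profitabilities (E/h, kJ/s): winkles 1.26, dogwhelks 0.463, large mussels 0.227, small mussels 0.0634. Add prey in this order while the next type's profitability exceeds the intake rate on those already taken.
Rate on top 1: 0.568. dogwhelks: 0.463 < 0.568 → exclude; stop.
Optimal diet: winkles — 1 of 4 types.

1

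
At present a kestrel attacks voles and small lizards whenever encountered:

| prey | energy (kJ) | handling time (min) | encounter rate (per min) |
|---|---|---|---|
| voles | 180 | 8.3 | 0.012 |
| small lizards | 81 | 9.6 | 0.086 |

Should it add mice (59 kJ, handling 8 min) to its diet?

On voles and small lizards alone, R = ΣλE/(1+Σλh) = 9.126/1.925 = 4.74 kJ/min.
mice: E/h = 59/8 = 7.375 kJ/min.
Since 7.375 > R, including mice increases the long-run rate.

Yes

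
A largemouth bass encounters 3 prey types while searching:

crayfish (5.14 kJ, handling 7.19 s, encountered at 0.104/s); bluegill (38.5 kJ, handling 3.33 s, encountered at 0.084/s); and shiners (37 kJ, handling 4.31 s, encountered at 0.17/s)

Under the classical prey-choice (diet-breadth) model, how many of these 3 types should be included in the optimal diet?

Rank by E/h (kJ/s): bluegill 11.6, shiners 8.58, crayfish 0.715. Include each in turn until the next type's E/h falls below the running intake rate.
Rate on top 1: 2.527. shiners: 8.58 > 2.527 → include.
Rate on top 2: 4.733. crayfish: 0.715 < 4.733 → exclude; stop.
Optimal diet: bluegill, shiners — 2 of 3 types.

2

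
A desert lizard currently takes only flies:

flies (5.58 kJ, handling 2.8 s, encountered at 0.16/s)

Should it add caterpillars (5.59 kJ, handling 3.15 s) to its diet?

Intake rate on the current diet: R = (0.16×5.58) / (1 + 0.16×2.8) = 0.8928/1.448 = 0.6166 kJ/s.
caterpillars: E/h = 5.59/3.15 = 1.775 kJ/s.
Since 1.775 > R, including caterpillars increases the long-run rate.

Yes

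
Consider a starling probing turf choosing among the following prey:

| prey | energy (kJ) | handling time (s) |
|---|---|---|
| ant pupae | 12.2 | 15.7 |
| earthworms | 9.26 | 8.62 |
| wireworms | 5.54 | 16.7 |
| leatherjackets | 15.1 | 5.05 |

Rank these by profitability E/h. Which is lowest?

In descending order of E/h:
leatherjackets: 15.1/5.05 = 2.99 kJ/s
earthworms: 9.26/8.62 = 1.07 kJ/s
ant pupae: 12.2/15.7 = 0.777 kJ/s
wireworms: 5.54/16.7 = 0.332 kJ/s

wireworms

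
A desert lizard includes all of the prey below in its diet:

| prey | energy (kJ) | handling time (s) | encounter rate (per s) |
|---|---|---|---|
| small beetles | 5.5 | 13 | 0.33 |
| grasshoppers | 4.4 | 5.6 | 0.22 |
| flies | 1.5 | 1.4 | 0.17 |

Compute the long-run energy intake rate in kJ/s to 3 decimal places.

Energy encountered per unit search time: 0.33×5.5 + 0.22×4.4 + 0.17×1.5 = 3.038 kJ/s.
Handling time per unit search time: 0.33×13 + 0.22×5.6 + 0.17×1.4 = 5.76.
Rate = 3.038/(1 + 5.76) = 0.4494 kJ/s.

0.449 kJ/s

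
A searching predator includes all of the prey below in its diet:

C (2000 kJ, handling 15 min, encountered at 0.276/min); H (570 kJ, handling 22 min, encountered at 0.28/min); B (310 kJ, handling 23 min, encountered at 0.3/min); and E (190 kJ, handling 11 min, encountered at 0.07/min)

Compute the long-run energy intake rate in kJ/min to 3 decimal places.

43.115 kJ/min

R = (0.276×2000 + 0.28×570 + 0.3×310 + 0.07×190) / (1 + 0.276×15 + 0.28×22 + 0.3×23 + 0.07×11) = 817.9/18.97 = 43.12 kJ/min.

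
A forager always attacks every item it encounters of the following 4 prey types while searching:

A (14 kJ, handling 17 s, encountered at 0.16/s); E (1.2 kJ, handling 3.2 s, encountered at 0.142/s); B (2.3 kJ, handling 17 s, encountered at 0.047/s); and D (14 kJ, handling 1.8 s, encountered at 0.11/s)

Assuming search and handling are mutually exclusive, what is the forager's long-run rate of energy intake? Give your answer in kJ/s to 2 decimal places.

0.78 kJ/s

R = Σλ_iE_i / (1 + Σλ_ih_i)
Numerator: 0.16×14 + 0.142×1.2 + 0.047×2.3 + 0.11×14 = 4.059
Denominator: 1 + 0.16×17 + 0.142×3.2 + 0.047×17 + 0.11×1.8 = 5.171
R = 4.059/5.171 = 0.7848 kJ/s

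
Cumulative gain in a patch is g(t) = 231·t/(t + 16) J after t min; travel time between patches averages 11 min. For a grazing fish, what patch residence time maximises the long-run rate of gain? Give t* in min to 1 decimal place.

Optimal t* satisfies g'(t*) = g(t*)/(T + t*).
g'(t) = 231·16/(t + 16)². Setting 231·16/(t+16)² = 231t/[(t+16)(11+t)] gives 16(11+t) = t(t+16), so t² = 16×11 = 176.
t* = √176 = 13.27 min.

13.3 min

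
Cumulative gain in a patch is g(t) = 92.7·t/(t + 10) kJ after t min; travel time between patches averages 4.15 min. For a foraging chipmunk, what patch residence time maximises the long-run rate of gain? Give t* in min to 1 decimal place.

By the marginal value theorem, leave when the instantaneous gain rate g'(t) equals the habitat-wide average g(t)/(T + t).
g'(t) = 92.7·10/(t + 10)². Setting 92.7·10/(t+10)² = 92.7t/[(t+10)(4.15+t)] gives 10(4.15+t) = t(t+10), so t² = 10×4.15 = 41.5.
t* = √41.5 = 6.442 min.

6.4 min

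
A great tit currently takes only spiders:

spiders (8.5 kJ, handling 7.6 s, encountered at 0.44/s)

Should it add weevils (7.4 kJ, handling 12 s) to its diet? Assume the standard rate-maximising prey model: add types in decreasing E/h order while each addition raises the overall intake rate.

No

Intake rate on the current diet: R = (0.44×8.5) / (1 + 0.44×7.6) = 3.74/4.344 = 0.861 kJ/s.
weevils: E/h = 7.4/12 = 0.6167 kJ/s.
Since 0.6167 < R, time spent handling weevils is better spent searching.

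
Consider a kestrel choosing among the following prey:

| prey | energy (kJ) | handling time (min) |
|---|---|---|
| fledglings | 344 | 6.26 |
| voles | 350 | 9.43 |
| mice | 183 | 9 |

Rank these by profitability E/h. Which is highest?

fledglings

In descending order of E/h:
fledglings: 344/6.26 = 55 kJ/min
voles: 350/9.43 = 37.1 kJ/min
mice: 183/9 = 20.3 kJ/min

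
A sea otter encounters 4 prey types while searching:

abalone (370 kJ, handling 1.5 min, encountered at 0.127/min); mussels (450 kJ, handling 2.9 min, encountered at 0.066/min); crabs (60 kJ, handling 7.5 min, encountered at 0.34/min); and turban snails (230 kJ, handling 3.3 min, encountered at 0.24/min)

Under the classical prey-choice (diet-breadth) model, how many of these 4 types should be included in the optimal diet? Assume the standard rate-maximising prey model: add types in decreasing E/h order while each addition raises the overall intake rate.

3

E/h in descending order: abalone 247, mussels 155, turban snails 69.7, crabs 8 kJ/min. The optimal diet is the largest prefix of this list for which every included type satisfies E_i/h_i > R on the types above it.
Rate on top 1: 39.47. mussels: 155 > 39.47 → include.
Rate on top 2: 55.5. turban snails: 69.7 > 55.5 → include.
Rate on top 3: 60.67. crabs: 8 < 60.67 → exclude; stop.
Optimal diet: abalone, mussels, turban snails — 3 of 4 types.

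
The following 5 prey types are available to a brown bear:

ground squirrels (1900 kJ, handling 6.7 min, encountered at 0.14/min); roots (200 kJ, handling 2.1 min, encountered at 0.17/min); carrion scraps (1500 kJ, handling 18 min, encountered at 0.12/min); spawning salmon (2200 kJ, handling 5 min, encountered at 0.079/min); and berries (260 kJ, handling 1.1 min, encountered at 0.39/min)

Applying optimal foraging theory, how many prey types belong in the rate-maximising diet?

Profitabilities (E/h, kJ/min): spawning salmon 440, ground squirrels 284, berries 236, roots 95.2, carrion scraps 83.3. Add prey in this order while the next type's profitability exceeds the intake rate on those already taken.
Rate on top 1: 124.6. ground squirrels: 284 > 124.6 → include.
Rate on top 2: 188.5. berries: 236 > 188.5 → include.
Rate on top 3: 195.9. roots: 95.2 < 195.9 → exclude; stop.
Optimal diet: spawning salmon, ground squirrels, berries — 3 of 5 types.

3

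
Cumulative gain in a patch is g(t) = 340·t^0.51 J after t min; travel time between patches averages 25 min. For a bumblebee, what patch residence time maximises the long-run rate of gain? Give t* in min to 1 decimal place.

Optimal t* satisfies g'(t*) = g(t*)/(T + t*).
g'(t) = 0.51·340·t^-0.49. Setting 0.51·340·t^-0.49 = 340·t^0.51/(25+t) gives 0.51(25+t) = t, so 0.49·t = 0.51×25.
t* = 0.51×25/0.49 = 26.02 min.

26.0 min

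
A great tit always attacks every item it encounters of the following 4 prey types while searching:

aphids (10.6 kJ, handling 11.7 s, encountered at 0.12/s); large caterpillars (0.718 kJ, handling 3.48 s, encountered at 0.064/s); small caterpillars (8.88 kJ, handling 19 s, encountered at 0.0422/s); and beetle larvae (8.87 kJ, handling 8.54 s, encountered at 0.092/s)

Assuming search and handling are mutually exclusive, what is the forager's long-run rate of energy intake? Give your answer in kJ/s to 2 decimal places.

R = Σλ_iE_i / (1 + Σλ_ih_i)
Numerator: 0.12×10.6 + 0.064×0.718 + 0.0422×8.88 + 0.092×8.87 = 2.509
Denominator: 1 + 0.12×11.7 + 0.064×3.48 + 0.0422×19 + 0.092×8.54 = 4.214
R = 2.509/4.214 = 0.5953 kJ/s

0.60 kJ/s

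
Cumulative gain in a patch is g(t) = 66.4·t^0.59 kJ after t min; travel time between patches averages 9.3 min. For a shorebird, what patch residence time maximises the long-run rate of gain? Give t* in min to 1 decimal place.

By the marginal value theorem, leave when the instantaneous gain rate g'(t) equals the habitat-wide average g(t)/(T + t).
g'(t) = 0.59·66.4·t^-0.41. Setting 0.59·66.4·t^-0.41 = 66.4·t^0.59/(9.3+t) gives 0.59(9.3+t) = t, so 0.41·t = 0.59×9.3.
t* = 0.59×9.3/0.41 = 13.38 min.

13.4 min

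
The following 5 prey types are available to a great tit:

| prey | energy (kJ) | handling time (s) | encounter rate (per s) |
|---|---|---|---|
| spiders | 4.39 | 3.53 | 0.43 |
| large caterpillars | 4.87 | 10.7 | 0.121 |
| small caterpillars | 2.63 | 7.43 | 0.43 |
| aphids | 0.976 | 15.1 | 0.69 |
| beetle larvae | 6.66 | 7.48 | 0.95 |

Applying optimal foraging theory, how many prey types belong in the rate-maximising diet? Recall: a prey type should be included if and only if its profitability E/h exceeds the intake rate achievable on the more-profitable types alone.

E/h in descending order: spiders 1.24, beetle larvae 0.89, large caterpillars 0.455, small caterpillars 0.354, aphids 0.0646 kJ/s. The optimal diet is the largest prefix of this list for which every included type satisfies E_i/h_i > R on the types above it.
Rate on top 1: 0.7497. beetle larvae: 0.89 > 0.7497 → include.
Rate on top 2: 0.8536. large caterpillars: 0.455 < 0.8536 → exclude; stop.
Optimal diet: spiders, beetle larvae — 2 of 5 types.

2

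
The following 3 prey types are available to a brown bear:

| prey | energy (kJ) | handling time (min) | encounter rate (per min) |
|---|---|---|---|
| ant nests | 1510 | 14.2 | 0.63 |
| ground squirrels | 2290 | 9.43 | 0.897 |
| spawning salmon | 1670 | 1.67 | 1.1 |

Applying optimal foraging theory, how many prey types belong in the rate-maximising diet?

1

E/h in descending order: spawning salmon 1e+03, ground squirrels 243, ant nests 106 kJ/min. The optimal diet is the largest prefix of this list for which every included type satisfies E_i/h_i > R on the types above it.
Rate on top 1: 647.5. ground squirrels: 243 < 647.5 → exclude; stop.
Optimal diet: spawning salmon — 1 of 3 types.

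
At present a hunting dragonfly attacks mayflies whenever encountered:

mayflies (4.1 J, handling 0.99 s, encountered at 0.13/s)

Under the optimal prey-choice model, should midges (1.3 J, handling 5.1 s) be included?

Intake rate on the current diet: R = (0.13×4.1) / (1 + 0.13×0.99) = 0.533/1.129 = 0.4722 J/s.
Profitability of midges: 1.3/5.1 = 0.2549 J/s.
Since 0.2549 < R, time spent handling midges is better spent searching.

No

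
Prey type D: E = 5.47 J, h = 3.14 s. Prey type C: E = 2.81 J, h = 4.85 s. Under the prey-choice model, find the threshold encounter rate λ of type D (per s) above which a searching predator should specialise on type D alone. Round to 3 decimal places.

0.159 per s

Drop type C once their profitability E₂/h₂ falls below the rate achievable on type D alone: E₂/h₂ = λE₁/(1 + λh₁).
Solve for λ: λE₁h₂ = E₂(1 + λh₁) → λ(E₁h₂ − E₂h₁) = E₂ → λ = E₂/(E₁h₂ − E₂h₁).
λ = 2.81/(5.47×4.85 − 2.81×3.14) = 2.81/17.71 = 0.1587 per s.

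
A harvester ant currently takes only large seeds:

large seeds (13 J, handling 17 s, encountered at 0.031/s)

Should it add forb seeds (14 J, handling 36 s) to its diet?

Current rate: (0.031×13)/(1 + 0.031×17) = 0.2639 J/s.
forb seeds: E/h = 14/36 = 0.3889 J/s.
Since 0.3889 > R, including forb seeds increases the long-run rate.

Yes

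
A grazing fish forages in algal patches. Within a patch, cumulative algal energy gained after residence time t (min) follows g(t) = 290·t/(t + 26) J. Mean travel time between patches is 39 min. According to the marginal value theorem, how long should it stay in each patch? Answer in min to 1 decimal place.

Maximise g(t)/(T+t): set derivative to zero → g'(t)(T+t) = g(t).
g'(t) = 290·26/(t + 26)². Setting 290·26/(t+26)² = 290t/[(t+26)(39+t)] gives 26(39+t) = t(t+26), so t² = 26×39 = 1014.
t* = √1014 = 31.84 min.

31.8 min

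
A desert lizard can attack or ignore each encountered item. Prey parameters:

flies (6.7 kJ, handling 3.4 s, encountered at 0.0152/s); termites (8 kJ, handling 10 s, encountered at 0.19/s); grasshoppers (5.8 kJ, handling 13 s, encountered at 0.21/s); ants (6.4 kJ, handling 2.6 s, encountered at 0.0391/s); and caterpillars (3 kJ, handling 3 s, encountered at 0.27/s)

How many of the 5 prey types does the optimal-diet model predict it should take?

4

Rank by E/h (kJ/s): ants 2.46, flies 1.97, caterpillars 1, termites 0.8, grasshoppers 0.446. Include each in turn until the next type's E/h falls below the running intake rate.
Rate on top 1: 0.2271. flies: 1.97 > 0.2271 → include.
Rate on top 2: 0.3053. caterpillars: 1 > 0.3053 → include.
Rate on top 3: 0.5919. termites: 0.8 > 0.5919 → include.
Rate on top 4: 0.6942. grasshoppers: 0.446 < 0.6942 → exclude; stop.
Optimal diet: ants, flies, caterpillars, termites — 4 of 5 types.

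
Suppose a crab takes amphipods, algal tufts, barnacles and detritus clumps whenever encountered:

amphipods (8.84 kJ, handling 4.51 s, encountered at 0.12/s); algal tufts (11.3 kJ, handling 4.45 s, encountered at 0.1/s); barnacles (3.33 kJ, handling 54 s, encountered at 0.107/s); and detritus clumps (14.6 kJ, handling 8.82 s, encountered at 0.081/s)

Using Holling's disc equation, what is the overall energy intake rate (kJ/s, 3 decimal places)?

Energy encountered per unit search time: 0.12×8.84 + 0.1×11.3 + 0.107×3.33 + 0.081×14.6 = 3.73 kJ/s.
Handling time per unit search time: 0.12×4.51 + 0.1×4.45 + 0.107×54 + 0.081×8.82 = 7.479.
Rate = 3.73/(1 + 7.479) = 0.4399 kJ/s.

0.440 kJ/s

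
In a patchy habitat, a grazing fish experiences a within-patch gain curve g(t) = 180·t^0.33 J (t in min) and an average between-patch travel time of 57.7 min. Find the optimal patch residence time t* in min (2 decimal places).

Optimal t* satisfies g'(t*) = g(t*)/(T + t*).
g'(t) = 0.33·180·t^-0.67. Setting 0.33·180·t^-0.67 = 180·t^0.33/(57.7+t) gives 0.33(57.7+t) = t, so 0.67·t = 0.33×57.7.
t* = 0.33×57.7/0.67 = 28.42 min.

28.42 min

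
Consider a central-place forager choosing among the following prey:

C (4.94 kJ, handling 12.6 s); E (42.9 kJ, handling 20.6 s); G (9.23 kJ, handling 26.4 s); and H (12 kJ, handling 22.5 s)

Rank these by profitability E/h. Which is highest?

E

Profitability E/h (kJ/s): C = 4.94/12.6 = 0.392, E = 42.9/20.6 = 2.08, G = 9.23/26.4 = 0.35, H = 12/22.5 = 0.533.
Ranked: E > H > C > G.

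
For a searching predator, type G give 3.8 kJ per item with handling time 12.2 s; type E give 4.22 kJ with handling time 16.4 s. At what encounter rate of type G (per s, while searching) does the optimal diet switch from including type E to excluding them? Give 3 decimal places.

0.389 per s

The zero-one rule: include type E iff E₂/h₂ > λE₁/(1+λh₁). Equality gives the switch point.
λE₁h₂ = E₂ + λE₂h₁ ⇒ λ = E₂/(E₁h₂ − E₂h₁) = 4.22/(62.32 − 51.48) = 0.3894 per s.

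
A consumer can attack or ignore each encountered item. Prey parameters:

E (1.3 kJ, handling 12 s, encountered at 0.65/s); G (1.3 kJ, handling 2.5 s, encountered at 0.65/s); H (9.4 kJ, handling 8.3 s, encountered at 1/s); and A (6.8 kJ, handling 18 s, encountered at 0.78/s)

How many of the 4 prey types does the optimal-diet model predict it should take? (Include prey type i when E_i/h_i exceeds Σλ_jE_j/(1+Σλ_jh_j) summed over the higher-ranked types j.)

1

E/h in descending order: H 1.13, G 0.52, A 0.378, E 0.108 kJ/s. The optimal diet is the largest prefix of this list for which every included type satisfies E_i/h_i > R on the types above it.
Rate on top 1: 1.011. G: 0.52 < 1.011 → exclude; stop.
Optimal diet: H — 1 of 4 types.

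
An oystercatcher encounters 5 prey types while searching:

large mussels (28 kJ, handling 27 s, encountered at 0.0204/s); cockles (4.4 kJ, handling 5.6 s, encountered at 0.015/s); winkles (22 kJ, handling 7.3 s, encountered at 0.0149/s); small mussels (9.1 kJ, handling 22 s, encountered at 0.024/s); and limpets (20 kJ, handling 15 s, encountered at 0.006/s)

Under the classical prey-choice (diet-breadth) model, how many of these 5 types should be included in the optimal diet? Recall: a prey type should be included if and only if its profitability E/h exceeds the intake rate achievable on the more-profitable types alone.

Profitabilities (E/h, kJ/s): winkles 3.01, limpets 1.33, large mussels 1.04, cockles 0.786, small mussels 0.414. Add prey in this order while the next type's profitability exceeds the intake rate on those already taken.
Rate on top 1: 0.2956. limpets: 1.33 > 0.2956 → include.
Rate on top 2: 0.3735. large mussels: 1.04 > 0.3735 → include.
Rate on top 3: 0.5824. cockles: 0.786 > 0.5824 → include.
Rate on top 4: 0.5917. small mussels: 0.414 < 0.5917 → exclude; stop.
Optimal diet: winkles, limpets, large mussels, cockles — 4 of 5 types.

4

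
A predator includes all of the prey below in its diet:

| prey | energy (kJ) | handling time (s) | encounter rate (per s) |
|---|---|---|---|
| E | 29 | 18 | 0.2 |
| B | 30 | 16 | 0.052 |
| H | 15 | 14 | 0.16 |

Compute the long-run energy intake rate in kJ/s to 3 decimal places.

1.272 kJ/s

Energy encountered per unit search time: 0.2×29 + 0.052×30 + 0.16×15 = 9.76 kJ/s.
Handling time per unit search time: 0.2×18 + 0.052×16 + 0.16×14 = 6.672.
Rate = 9.76/(1 + 6.672) = 1.272 kJ/s.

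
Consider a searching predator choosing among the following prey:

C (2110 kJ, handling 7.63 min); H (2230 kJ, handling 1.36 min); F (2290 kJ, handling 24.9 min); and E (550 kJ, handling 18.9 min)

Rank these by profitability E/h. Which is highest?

Profitability E/h (kJ/min): C = 2110/7.63 = 277, H = 2230/1.36 = 1.64e+03, F = 2290/24.9 = 92, E = 550/18.9 = 29.1.
Ranked: H > C > F > E.

H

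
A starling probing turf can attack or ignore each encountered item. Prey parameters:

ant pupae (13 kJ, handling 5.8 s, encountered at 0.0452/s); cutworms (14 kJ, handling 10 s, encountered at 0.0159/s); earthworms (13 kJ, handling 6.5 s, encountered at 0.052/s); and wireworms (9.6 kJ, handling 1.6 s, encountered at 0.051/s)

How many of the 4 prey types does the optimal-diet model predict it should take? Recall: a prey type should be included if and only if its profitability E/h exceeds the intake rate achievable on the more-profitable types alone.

4

Rank by E/h (kJ/s): wireworms 6, ant pupae 2.24, earthworms 2, cutworms 1.4. Include each in turn until the next type's E/h falls below the running intake rate.
Rate on top 1: 0.4527. ant pupae: 2.24 > 0.4527 → include.
Rate on top 2: 0.8016. earthworms: 2 > 0.8016 → include.
Rate on top 3: 1.042. cutworms: 1.4 > 1.042 → include.
Optimal diet: wireworms, ant pupae, earthworms, cutworms — 4 of 4 types.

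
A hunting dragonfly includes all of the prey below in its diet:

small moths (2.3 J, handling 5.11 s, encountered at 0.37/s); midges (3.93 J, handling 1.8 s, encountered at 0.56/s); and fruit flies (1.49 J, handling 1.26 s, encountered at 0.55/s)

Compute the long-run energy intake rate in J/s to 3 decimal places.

Energy encountered per unit search time: 0.37×2.3 + 0.56×3.93 + 0.55×1.49 = 3.871 J/s.
Handling time per unit search time: 0.37×5.11 + 0.56×1.8 + 0.55×1.26 = 3.592.
Rate = 3.871/(1 + 3.592) = 0.8431 J/s.

0.843 J/s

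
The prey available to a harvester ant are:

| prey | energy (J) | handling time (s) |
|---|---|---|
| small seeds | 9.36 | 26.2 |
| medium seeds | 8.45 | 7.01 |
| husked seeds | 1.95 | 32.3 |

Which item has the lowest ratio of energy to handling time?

husked seeds

In descending order of E/h:
medium seeds: 8.45/7.01 = 1.21 J/s
small seeds: 9.36/26.2 = 0.357 J/s
husked seeds: 1.95/32.3 = 0.0604 J/s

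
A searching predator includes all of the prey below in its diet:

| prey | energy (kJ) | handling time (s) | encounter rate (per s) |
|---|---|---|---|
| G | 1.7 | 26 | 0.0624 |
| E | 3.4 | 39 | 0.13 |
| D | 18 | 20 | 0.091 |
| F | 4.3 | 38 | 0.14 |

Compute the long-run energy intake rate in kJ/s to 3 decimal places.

Energy encountered per unit search time: 0.0624×1.7 + 0.13×3.4 + 0.091×18 + 0.14×4.3 = 2.788 kJ/s.
Handling time per unit search time: 0.0624×26 + 0.13×39 + 0.091×20 + 0.14×38 = 13.83.
Rate = 2.788/(1 + 13.83) = 0.188 kJ/s.

0.188 kJ/s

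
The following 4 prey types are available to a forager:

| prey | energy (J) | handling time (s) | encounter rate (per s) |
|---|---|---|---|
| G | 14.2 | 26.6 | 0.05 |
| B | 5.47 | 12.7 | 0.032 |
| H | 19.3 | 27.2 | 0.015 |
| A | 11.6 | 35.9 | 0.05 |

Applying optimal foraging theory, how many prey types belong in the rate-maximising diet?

3

E/h in descending order: H 0.71, G 0.534, B 0.431, A 0.323 J/s. The optimal diet is the largest prefix of this list for which every included type satisfies E_i/h_i > R on the types above it.
Rate on top 1: 0.2056. G: 0.534 > 0.2056 → include.
Rate on top 2: 0.365. B: 0.431 > 0.365 → include.
Rate on top 3: 0.3735. A: 0.323 < 0.3735 → exclude; stop.
Optimal diet: H, G, B — 3 of 4 types.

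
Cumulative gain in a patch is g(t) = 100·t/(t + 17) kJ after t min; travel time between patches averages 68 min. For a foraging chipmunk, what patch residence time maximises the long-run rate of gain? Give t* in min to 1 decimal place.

34.0 min

By the marginal value theorem, leave when the instantaneous gain rate g'(t) equals the habitat-wide average g(t)/(T + t).
g'(t) = 100·17/(t + 17)². Setting 100·17/(t+17)² = 100t/[(t+17)(68+t)] gives 17(68+t) = t(t+17), so t² = 17×68 = 1156.
t* = √1156 = 34 min.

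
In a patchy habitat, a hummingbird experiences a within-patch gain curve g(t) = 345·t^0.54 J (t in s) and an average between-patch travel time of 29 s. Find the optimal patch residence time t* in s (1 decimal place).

34.0 s

Optimal t* satisfies g'(t*) = g(t*)/(T + t*).
g'(t) = 0.54·345·t^-0.46. Setting 0.54·345·t^-0.46 = 345·t^0.54/(29+t) gives 0.54(29+t) = t, so 0.46·t = 0.54×29.
t* = 0.54×29/0.46 = 34.04 s.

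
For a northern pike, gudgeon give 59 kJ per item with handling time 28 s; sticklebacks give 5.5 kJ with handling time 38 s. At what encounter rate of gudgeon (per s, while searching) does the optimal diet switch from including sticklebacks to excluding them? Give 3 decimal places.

0.003 per s

At the threshold, the rate on gudgeon alone equals the profitability of sticklebacks: λ·59/(1 + λ·28) = 5.5/38 = 0.1447.
Rearranging, λ(59 − 0.1447×28) = 0.1447, so λ = 0.1447/54.95 = 0.002634 per s.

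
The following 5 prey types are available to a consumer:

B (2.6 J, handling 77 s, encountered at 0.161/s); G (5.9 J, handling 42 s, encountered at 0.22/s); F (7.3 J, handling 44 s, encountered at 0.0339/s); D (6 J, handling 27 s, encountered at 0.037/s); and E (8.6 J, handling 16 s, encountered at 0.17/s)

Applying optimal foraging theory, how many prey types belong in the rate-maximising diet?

1

Rank by E/h (J/s): E 0.537, D 0.222, F 0.166, G 0.14, B 0.0338. Include each in turn until the next type's E/h falls below the running intake rate.
Rate on top 1: 0.393. D: 0.222 < 0.393 → exclude; stop.
Optimal diet: E — 1 of 5 types.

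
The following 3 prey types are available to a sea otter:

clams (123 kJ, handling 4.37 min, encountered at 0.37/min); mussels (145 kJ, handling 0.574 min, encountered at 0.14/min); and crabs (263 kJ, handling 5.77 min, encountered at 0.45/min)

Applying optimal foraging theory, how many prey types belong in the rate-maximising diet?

Rank by E/h (kJ/min): mussels 253, crabs 45.6, clams 28.1. Include each in turn until the next type's E/h falls below the running intake rate.
Rate on top 1: 18.79. crabs: 45.6 > 18.79 → include.
Rate on top 2: 37.71. clams: 28.1 < 37.71 → exclude; stop.
Optimal diet: mussels, crabs — 2 of 3 types.

2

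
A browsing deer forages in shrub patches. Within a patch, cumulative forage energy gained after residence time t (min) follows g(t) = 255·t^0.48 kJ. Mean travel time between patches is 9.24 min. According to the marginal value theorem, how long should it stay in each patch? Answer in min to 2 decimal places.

8.53 min

Optimal t* satisfies g'(t*) = g(t*)/(T + t*).
g'(t) = 0.48·255·t^-0.52. Setting 0.48·255·t^-0.52 = 255·t^0.48/(9.24+t) gives 0.48(9.24+t) = t, so 0.52·t = 0.48×9.24.
t* = 0.48×9.24/0.52 = 8.529 min.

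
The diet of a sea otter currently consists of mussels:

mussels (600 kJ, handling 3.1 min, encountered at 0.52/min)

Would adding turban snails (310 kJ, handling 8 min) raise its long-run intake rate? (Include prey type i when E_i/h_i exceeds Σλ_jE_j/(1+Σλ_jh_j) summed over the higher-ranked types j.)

No

Intake rate on the current diet: R = (0.52×600) / (1 + 0.52×3.1) = 312/2.612 = 119.4 kJ/min.
Profitability of turban snails: 310/8 = 38.75 kJ/min.
38.75 < 119.4, so adding turban snails would lower the average — exclude it.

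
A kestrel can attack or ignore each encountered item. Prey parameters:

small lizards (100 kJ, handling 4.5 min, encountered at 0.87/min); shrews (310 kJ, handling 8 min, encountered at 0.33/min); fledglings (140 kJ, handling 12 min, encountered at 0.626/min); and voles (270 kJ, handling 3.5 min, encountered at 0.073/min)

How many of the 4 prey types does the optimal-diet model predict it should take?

Profitabilities (E/h, kJ/min): voles 77.1, shrews 38.8, small lizards 22.2, fledglings 11.7. Add prey in this order while the next type's profitability exceeds the intake rate on those already taken.
Rate on top 1: 15.7. shrews: 38.8 > 15.7 → include.
Rate on top 2: 31.32. small lizards: 22.2 < 31.32 → exclude; stop.
Optimal diet: voles, shrews — 2 of 4 types.

2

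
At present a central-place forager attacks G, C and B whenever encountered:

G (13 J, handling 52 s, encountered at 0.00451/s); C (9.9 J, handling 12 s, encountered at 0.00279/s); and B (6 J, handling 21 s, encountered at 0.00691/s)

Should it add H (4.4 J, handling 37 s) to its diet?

Current rate: (0.00451×13 + 0.00279×9.9 + 0.00691×6)/(1 + 0.00451×52 + 0.00279×12 + 0.00691×21) = 0.09038 J/s.
H: E/h = 4.4/37 = 0.1189 J/s.
Since 0.1189 > R, including H increases the long-run rate.

Yes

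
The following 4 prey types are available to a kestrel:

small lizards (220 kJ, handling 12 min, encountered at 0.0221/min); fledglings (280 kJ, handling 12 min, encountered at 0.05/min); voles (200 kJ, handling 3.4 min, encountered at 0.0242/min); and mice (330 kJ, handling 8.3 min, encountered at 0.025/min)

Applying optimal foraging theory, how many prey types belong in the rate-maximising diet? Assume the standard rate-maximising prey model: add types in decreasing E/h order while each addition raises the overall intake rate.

4

Profitabilities (E/h, kJ/min): voles 58.8, mice 39.8, fledglings 23.3, small lizards 18.3. Add prey in this order while the next type's profitability exceeds the intake rate on those already taken.
Rate on top 1: 4.472. mice: 39.8 > 4.472 → include.
Rate on top 2: 10.15. fledglings: 23.3 > 10.15 → include.
Rate on top 3: 14.34. small lizards: 18.3 > 14.34 → include.
Optimal diet: voles, mice, fledglings, small lizards — 4 of 4 types.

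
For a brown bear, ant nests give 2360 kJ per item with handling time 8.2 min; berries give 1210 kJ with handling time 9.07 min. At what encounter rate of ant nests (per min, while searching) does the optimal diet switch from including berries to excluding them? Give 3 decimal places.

Drop berries once their profitability E₂/h₂ falls below the rate achievable on ant nests alone: E₂/h₂ = λE₁/(1 + λh₁).
Solve for λ: λE₁h₂ = E₂(1 + λh₁) → λ(E₁h₂ − E₂h₁) = E₂ → λ = E₂/(E₁h₂ − E₂h₁).
λ = 1210/(2360×9.07 − 1210×8.2) = 1210/1.148e+04 = 0.1054 per min.

0.105 per min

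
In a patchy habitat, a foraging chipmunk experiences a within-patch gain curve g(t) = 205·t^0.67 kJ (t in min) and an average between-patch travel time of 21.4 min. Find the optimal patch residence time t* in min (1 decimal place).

43.4 min

Optimal t* satisfies g'(t*) = g(t*)/(T + t*).
g'(t) = 0.67·205·t^-0.33. Setting 0.67·205·t^-0.33 = 205·t^0.67/(21.4+t) gives 0.67(21.4+t) = t, so 0.33·t = 0.67×21.4.
t* = 0.67×21.4/0.33 = 43.45 min.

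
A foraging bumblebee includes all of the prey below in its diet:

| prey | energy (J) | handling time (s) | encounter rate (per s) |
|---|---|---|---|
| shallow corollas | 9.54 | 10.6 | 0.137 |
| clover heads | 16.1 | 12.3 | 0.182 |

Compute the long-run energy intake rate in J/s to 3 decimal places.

R = (0.137×9.54 + 0.182×16.1) / (1 + 0.137×10.6 + 0.182×12.3) = 4.237/4.691 = 0.9033 J/s.

0.903 J/s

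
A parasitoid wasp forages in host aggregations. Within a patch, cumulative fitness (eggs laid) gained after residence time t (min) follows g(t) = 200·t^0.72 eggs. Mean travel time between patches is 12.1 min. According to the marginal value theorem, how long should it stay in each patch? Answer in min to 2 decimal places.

Maximise g(t)/(T+t): set derivative to zero → g'(t)(T+t) = g(t).
g'(t) = 0.72·200·t^-0.28. Setting 0.72·200·t^-0.28 = 200·t^0.72/(12.1+t) gives 0.72(12.1+t) = t, so 0.28·t = 0.72×12.1.
t* = 0.72×12.1/0.28 = 31.11 min.

31.11 min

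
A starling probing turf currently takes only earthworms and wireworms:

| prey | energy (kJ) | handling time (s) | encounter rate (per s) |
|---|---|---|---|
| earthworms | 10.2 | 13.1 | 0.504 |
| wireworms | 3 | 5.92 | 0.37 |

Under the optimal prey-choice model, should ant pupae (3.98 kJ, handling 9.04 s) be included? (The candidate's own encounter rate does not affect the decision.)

No

Current rate: (0.504×10.2 + 0.37×3)/(1 + 0.504×13.1 + 0.37×5.92) = 0.6383 kJ/s.
Profitability of ant pupae: 3.98/9.04 = 0.4403 kJ/s.
Since 0.4403 < R, time spent handling ant pupae is better spent searching.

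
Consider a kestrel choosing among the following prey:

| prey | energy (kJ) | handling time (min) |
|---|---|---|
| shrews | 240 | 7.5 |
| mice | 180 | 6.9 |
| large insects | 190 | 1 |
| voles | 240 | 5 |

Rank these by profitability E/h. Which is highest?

In descending order of E/h:
large insects: 190/1 = 190 kJ/min
voles: 240/5 = 48 kJ/min
shrews: 240/7.5 = 32 kJ/min
mice: 180/6.9 = 26.1 kJ/min

large insects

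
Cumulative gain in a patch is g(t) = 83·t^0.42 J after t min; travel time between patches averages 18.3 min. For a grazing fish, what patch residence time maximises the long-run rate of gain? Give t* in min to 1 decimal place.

13.3 min

Maximise g(t)/(T+t): set derivative to zero → g'(t)(T+t) = g(t).
g'(t) = 0.42·83·t^-0.58. Setting 0.42·83·t^-0.58 = 83·t^0.42/(18.3+t) gives 0.42(18.3+t) = t, so 0.58·t = 0.42×18.3.
t* = 0.42×18.3/0.58 = 13.25 min.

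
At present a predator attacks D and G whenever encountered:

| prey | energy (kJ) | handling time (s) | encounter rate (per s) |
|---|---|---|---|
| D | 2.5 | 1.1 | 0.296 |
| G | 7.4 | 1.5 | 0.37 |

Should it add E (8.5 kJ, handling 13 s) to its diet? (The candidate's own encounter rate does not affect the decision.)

No

Current rate: (0.296×2.5 + 0.37×7.4)/(1 + 0.296×1.1 + 0.37×1.5) = 1.849 kJ/s.
Profitability of E: 8.5/13 = 0.6538 kJ/s.
Since 0.6538 < R, time spent handling E is better spent searching.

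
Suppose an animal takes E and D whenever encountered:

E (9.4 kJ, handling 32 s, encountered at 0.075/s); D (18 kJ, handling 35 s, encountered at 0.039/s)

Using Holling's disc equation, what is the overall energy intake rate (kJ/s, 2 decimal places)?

0.30 kJ/s

Energy encountered per unit search time: 0.075×9.4 + 0.039×18 = 1.407 kJ/s.
Handling time per unit search time: 0.075×32 + 0.039×35 = 3.765.
Rate = 1.407/(1 + 3.765) = 0.2953 kJ/s.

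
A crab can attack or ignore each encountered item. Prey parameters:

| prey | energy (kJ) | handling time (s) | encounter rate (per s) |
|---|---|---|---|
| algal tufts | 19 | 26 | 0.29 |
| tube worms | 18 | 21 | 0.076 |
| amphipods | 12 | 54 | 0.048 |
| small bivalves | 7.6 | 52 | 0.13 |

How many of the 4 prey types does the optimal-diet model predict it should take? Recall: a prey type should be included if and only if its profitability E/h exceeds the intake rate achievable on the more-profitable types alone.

2

Rank by E/h (kJ/s): tube worms 0.857, algal tufts 0.731, amphipods 0.222, small bivalves 0.146. Include each in turn until the next type's E/h falls below the running intake rate.
Rate on top 1: 0.527. algal tufts: 0.731 > 0.527 → include.
Rate on top 2: 0.6786. amphipods: 0.222 < 0.6786 → exclude; stop.
Optimal diet: tube worms, algal tufts — 2 of 4 types.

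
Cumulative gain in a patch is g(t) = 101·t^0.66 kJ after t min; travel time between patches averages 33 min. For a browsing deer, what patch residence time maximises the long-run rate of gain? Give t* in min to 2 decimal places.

By the marginal value theorem, leave when the instantaneous gain rate g'(t) equals the habitat-wide average g(t)/(T + t).
g'(t) = 0.66·101·t^-0.34. Setting 0.66·101·t^-0.34 = 101·t^0.66/(33+t) gives 0.66(33+t) = t, so 0.34·t = 0.66×33.
t* = 0.66×33/0.34 = 64.06 min.

64.06 min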